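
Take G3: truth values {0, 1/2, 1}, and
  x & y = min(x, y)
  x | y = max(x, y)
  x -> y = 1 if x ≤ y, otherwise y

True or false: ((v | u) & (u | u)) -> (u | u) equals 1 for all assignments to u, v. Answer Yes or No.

Yes

u = 0, v = 0 ↦ 1
u = 0, v = 1/2 ↦ 1
u = 0, v = 1 ↦ 1
u = 1/2, v = 0 ↦ 1
u = 1/2, v = 1/2 ↦ 1
u = 1/2, v = 1 ↦ 1
u = 1, v = 0 ↦ 1
u = 1, v = 1/2 ↦ 1
u = 1, v = 1 ↦ 1
Every assignment gives a value ≥ 1.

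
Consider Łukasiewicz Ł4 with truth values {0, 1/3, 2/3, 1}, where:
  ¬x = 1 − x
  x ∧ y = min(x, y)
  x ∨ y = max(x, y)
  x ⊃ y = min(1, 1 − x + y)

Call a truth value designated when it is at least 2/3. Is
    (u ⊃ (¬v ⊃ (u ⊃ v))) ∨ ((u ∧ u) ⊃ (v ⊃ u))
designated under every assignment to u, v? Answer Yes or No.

u = 0, v = 0 ↦ 1
u = 0, v = 1/3 ↦ 1
u = 0, v = 2/3 ↦ 1
u = 0, v = 1 ↦ 1
u = 1/3, v = 0 ↦ 1
u = 1/3, v = 1/3 ↦ 1
u = 1/3, v = 2/3 ↦ 1
u = 1/3, v = 1 ↦ 1
u = 2/3, v = 0 ↦ 1
u = 2/3, v = 1/3 ↦ 1
u = 2/3, v = 2/3 ↦ 1
u = 2/3, v = 1 ↦ 1
u = 1, v = 0 ↦ 1
u = 1, v = 1/3 ↦ 1
u = 1, v = 2/3 ↦ 1
u = 1, v = 1 ↦ 1
Every assignment gives a value ≥ 2/3.

Yes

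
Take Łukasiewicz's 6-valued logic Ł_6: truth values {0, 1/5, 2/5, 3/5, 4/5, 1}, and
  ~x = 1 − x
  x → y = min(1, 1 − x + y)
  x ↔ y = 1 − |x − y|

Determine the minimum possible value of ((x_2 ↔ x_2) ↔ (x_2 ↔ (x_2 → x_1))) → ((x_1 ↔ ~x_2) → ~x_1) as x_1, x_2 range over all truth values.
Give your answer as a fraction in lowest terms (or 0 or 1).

4/5

Take x_1 = 2/5, x_2 = 3/5:
x_2 ↔ x_2 = 3/5 ↔ 3/5 = 1
x_2 → x_1 = 3/5 → 2/5 = 4/5
x_2 ↔ (x_2 → x_1) = 3/5 ↔ 4/5 = 4/5
(x_2 ↔ x_2) ↔ (x_2 ↔ (x_2 → x_1)) = 1 ↔ 4/5 = 4/5
~x_2 = ~3/5 = 2/5
x_1 ↔ ~x_2 = 2/5 ↔ 2/5 = 1
~x_1 = ~2/5 = 3/5
(x_1 ↔ ~x_2) → ~x_1 = 1 → 3/5 = 3/5
((x_2 ↔ x_2) ↔ (x_2 ↔ (x_2 → x_1))) → ((x_1 ↔ ~x_2) → ~x_1) = 4/5 → 3/5 = 4/5
No assignment yields a value below 4/5, so this is the minimum.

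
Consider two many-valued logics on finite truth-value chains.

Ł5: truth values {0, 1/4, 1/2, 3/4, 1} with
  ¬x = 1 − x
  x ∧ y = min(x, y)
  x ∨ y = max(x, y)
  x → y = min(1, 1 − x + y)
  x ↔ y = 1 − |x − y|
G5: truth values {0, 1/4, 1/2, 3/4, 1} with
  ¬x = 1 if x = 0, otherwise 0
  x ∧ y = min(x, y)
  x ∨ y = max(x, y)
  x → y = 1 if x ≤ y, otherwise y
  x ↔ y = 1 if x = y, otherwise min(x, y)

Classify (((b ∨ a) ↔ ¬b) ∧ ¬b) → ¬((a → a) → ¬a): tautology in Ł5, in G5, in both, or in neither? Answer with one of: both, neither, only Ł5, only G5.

In Ł5: at a = 0, b = 1/4 the value is 1/2 — not a tautology.
In G5: every assignment gives 1 — tautology.

only G5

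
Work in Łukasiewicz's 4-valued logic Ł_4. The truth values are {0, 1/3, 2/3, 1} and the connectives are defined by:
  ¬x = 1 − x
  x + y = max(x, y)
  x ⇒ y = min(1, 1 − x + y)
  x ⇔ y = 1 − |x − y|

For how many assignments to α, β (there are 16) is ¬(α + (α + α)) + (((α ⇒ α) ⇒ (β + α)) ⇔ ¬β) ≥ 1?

6

α = 0, β = 0 ↦ 1  ≥
α = 0, β = 1/3 ↦ 1  ≥
α = 0, β = 2/3 ↦ 1  ≥
α = 0, β = 1 ↦ 1  ≥
α = 1/3, β = 0 ↦ 2/3  <
α = 1/3, β = 1/3 ↦ 2/3  <
α = 1/3, β = 2/3 ↦ 2/3  <
α = 1/3, β = 1 ↦ 2/3  <
α = 2/3, β = 0 ↦ 2/3  <
α = 2/3, β = 1/3 ↦ 1  ≥
α = 2/3, β = 2/3 ↦ 2/3  <
α = 2/3, β = 1 ↦ 1/3  <
α = 1, β = 0 ↦ 1  ≥
α = 1, β = 1/3 ↦ 2/3  <
α = 1, β = 2/3 ↦ 1/3  <
α = 1, β = 1 ↦ 0  <
So 6 of the 16 assignments meet the threshold.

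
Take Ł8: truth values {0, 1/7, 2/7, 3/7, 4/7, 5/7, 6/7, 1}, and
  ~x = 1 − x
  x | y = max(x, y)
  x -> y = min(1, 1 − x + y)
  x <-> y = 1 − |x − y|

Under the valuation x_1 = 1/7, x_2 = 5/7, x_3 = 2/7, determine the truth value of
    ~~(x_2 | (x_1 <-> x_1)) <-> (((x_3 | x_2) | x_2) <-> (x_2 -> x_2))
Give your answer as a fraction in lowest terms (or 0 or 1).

5/7

x_1 <-> x_1 = 1/7 <-> 1/7 = 1
x_2 | (x_1 <-> x_1) = 5/7 | 1 = 1
~(x_2 | (x_1 <-> x_1)) = ~1 = 0
~~(x_2 | (x_1 <-> x_1)) = ~0 = 1
x_3 | x_2 = 2/7 | 5/7 = 5/7
(x_3 | x_2) | x_2 = 5/7 | 5/7 = 5/7
x_2 -> x_2 = 5/7 -> 5/7 = 1
((x_3 | x_2) | x_2) <-> (x_2 -> x_2) = 5/7 <-> 1 = 5/7
~~(x_2 | (x_1 <-> x_1)) <-> (((x_3 | x_2) | x_2) <-> (x_2 -> x_2)) = 1 <-> 5/7 = 5/7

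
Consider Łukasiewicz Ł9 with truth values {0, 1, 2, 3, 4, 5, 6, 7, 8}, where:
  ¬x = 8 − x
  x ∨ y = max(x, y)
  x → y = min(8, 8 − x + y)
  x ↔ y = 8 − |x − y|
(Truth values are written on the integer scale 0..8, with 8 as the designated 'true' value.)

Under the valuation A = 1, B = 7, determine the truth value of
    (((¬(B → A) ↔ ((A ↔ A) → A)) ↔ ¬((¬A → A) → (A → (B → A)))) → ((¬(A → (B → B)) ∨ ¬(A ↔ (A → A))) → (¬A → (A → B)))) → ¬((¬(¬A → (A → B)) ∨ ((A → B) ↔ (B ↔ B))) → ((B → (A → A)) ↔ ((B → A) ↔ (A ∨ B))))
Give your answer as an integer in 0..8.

B → A = 7 → 1 = 2
¬(B → A) = ¬2 = 6
A ↔ A = 1 ↔ 1 = 8
(A ↔ A) → A = 8 → 1 = 1
¬(B → A) ↔ ((A ↔ A) → A) = 6 ↔ 1 = 3
¬A = ¬1 = 7
¬A → A = 7 → 1 = 2
B → A = 7 → 1 = 2
A → (B → A) = 1 → 2 = 8
(¬A → A) → (A → (B → A)) = 2 → 8 = 8
¬((¬A → A) → (A → (B → A))) = ¬8 = 0
(¬(B → A) ↔ ((A ↔ A) → A)) ↔ ¬((¬A → A) → (A → (B → A))) = 3 ↔ 0 = 5
B → B = 7 → 7 = 8
A → (B → B) = 1 → 8 = 8
¬(A → (B → B)) = ¬8 = 0
A → A = 1 → 1 = 8
A ↔ (A → A) = 1 ↔ 8 = 1
¬(A ↔ (A → A)) = ¬1 = 7
¬(A → (B → B)) ∨ ¬(A ↔ (A → A)) = 0 ∨ 7 = 7
¬A = ¬1 = 7
A → B = 1 → 7 = 8
¬A → (A → B) = 7 → 8 = 8
(¬(A → (B → B)) ∨ ¬(A ↔ (A → A))) → (¬A → (A → B)) = 7 → 8 = 8
((¬(B → A) ↔ ((A ↔ A) → A)) ↔ ¬((¬A → A) → (A → (B → A)))) → ((¬(A → (B → B)) ∨ ¬(A ↔ (A → A))) → (¬A → (A → B))) = 5 → 8 = 8
¬A = ¬1 = 7
A → B = 1 → 7 = 8
¬A → (A → B) = 7 → 8 = 8
¬(¬A → (A → B)) = ¬8 = 0
A → B = 1 → 7 = 8
B ↔ B = 7 ↔ 7 = 8
(A → B) ↔ (B ↔ B) = 8 ↔ 8 = 8
¬(¬A → (A → B)) ∨ ((A → B) ↔ (B ↔ B)) = 0 ∨ 8 = 8
A → A = 1 → 1 = 8
B → (A → A) = 7 → 8 = 8
B → A = 7 → 1 = 2
A ∨ B = 1 ∨ 7 = 7
(B → A) ↔ (A ∨ B) = 2 ↔ 7 = 3
(B → (A → A)) ↔ ((B → A) ↔ (A ∨ B)) = 8 ↔ 3 = 3
(¬(¬A → (A → B)) ∨ ((A → B) ↔ (B ↔ B))) → ((B → (A → A)) ↔ ((B → A) ↔ (A ∨ B))) = 8 → 3 = 3
¬((¬(¬A → (A → B)) ∨ ((A → B) ↔ (B ↔ B))) → ((B → (A → A)) ↔ ((B → A) ↔ (A ∨ B)))) = ¬3 = 5
(((¬(B → A) ↔ ((A ↔ A) → A)) ↔ ¬((¬A → A) → (A → (B → A)))) → ((¬(A → (B → B)) ∨ ¬(A ↔ (A → A))) → (¬A → (A → B)))) → ¬((¬(¬A → (A → B)) ∨ ((A → B) ↔ (B ↔ B))) → ((B → (A → A)) ↔ ((B → A) ↔ (A ∨ B)))) = 8 → 5 = 5

5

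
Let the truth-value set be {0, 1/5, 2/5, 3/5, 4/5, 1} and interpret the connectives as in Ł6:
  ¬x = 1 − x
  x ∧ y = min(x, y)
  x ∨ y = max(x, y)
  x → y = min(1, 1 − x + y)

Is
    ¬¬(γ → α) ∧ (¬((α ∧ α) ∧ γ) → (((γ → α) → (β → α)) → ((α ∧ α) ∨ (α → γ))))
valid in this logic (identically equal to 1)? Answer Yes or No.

No

Counterexample: take α = 0, β = 0, γ = 1/5.
γ → α = 1/5 → 0 = 4/5
¬(γ → α) = ¬4/5 = 1/5
¬¬(γ → α) = ¬1/5 = 4/5
α ∧ α = 0 ∧ 0 = 0
(α ∧ α) ∧ γ = 0 ∧ 1/5 = 0
¬((α ∧ α) ∧ γ) = ¬0 = 1
γ → α = 1/5 → 0 = 4/5
β → α = 0 → 0 = 1
(γ → α) → (β → α) = 4/5 → 1 = 1
α ∧ α = 0 ∧ 0 = 0
α → γ = 0 → 1/5 = 1
(α ∧ α) ∨ (α → γ) = 0 ∨ 1 = 1
((γ → α) → (β → α)) → ((α ∧ α) ∨ (α → γ)) = 1 → 1 = 1
¬((α ∧ α) ∧ γ) → (((γ → α) → (β → α)) → ((α ∧ α) ∨ (α → γ))) = 1 → 1 = 1
¬¬(γ → α) ∧ (¬((α ∧ α) ∧ γ) → (((γ → α) → (β → α)) → ((α ∧ α) ∨ (α → γ)))) = 4/5 ∧ 1 = 4/5
This gives 4/5 ≠ 1.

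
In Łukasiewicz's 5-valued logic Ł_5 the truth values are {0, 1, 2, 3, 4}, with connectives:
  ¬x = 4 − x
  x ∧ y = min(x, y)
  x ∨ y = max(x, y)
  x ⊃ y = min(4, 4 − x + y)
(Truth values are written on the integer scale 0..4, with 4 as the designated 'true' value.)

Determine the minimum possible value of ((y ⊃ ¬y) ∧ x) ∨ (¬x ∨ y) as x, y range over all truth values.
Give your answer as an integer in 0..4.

Take x = 2, y = 0:
¬y = ¬0 = 4
y ⊃ ¬y = 0 ⊃ 4 = 4
(y ⊃ ¬y) ∧ x = 4 ∧ 2 = 2
¬x = ¬2 = 2
¬x ∨ y = 2 ∨ 0 = 2
((y ⊃ ¬y) ∧ x) ∨ (¬x ∨ y) = 2 ∨ 2 = 2
No assignment yields a value below 2, so this is the minimum.

2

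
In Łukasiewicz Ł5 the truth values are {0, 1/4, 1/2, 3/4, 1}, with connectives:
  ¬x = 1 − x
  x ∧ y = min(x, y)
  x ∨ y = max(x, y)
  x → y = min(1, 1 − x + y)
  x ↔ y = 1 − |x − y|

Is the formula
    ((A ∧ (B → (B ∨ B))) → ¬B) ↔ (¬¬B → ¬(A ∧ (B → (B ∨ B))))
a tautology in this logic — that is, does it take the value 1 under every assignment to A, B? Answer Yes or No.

Yes

At A = 1/4, B = 1/4, for instance:
B ∨ B = 1/4 ∨ 1/4 = 1/4
B → (B ∨ B) = 1/4 → 1/4 = 1
A ∧ (B → (B ∨ B)) = 1/4 ∧ 1 = 1/4
¬B = ¬1/4 = 3/4
(A ∧ (B → (B ∨ B))) → ¬B = 1/4 → 3/4 = 1
¬¬B = ¬3/4 = 1/4
¬(A ∧ (B → (B ∨ B))) = ¬1/4 = 3/4
¬¬B → ¬(A ∧ (B → (B ∨ B))) = 1/4 → 3/4 = 1
((A ∧ (B → (B ∨ B))) → ¬B) ↔ (¬¬B → ¬(A ∧ (B → (B ∨ B)))) = 1 ↔ 1 = 1
and checking the remaining 24 assignments likewise gives ≥ 1 in every case.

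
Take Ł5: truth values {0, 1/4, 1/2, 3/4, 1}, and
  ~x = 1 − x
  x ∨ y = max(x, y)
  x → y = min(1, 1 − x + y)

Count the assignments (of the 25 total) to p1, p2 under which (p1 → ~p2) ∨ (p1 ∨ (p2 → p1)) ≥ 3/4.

value 1: 21 assignments (counts)
value 3/4: 3 assignments (counts)
value 1/2: 1 assignment
So 24 of the 25 assignments meet the threshold.

24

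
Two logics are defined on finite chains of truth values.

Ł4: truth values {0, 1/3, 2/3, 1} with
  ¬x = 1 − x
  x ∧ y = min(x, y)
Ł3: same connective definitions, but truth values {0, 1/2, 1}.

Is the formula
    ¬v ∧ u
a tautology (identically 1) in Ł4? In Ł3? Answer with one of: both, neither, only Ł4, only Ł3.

neither

In Ł4: at u = 0, v = 0 the value is 0 — not a tautology.
In Ł3: at u = 0, v = 0 the value is 0 — not a tautology.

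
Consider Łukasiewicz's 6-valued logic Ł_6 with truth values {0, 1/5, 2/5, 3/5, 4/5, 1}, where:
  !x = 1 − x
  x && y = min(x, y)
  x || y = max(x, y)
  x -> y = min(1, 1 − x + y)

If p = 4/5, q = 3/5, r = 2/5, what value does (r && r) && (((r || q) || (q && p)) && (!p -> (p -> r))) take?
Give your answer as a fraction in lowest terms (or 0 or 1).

r && r = 2/5 && 2/5 = 2/5
r || q = 2/5 || 3/5 = 3/5
q && p = 3/5 && 4/5 = 3/5
(r || q) || (q && p) = 3/5 || 3/5 = 3/5
!p = !4/5 = 1/5
p -> r = 4/5 -> 2/5 = 3/5
!p -> (p -> r) = 1/5 -> 3/5 = 1
((r || q) || (q && p)) && (!p -> (p -> r)) = 3/5 && 1 = 3/5
(r && r) && (((r || q) || (q && p)) && (!p -> (p -> r))) = 2/5 && 3/5 = 2/5

2/5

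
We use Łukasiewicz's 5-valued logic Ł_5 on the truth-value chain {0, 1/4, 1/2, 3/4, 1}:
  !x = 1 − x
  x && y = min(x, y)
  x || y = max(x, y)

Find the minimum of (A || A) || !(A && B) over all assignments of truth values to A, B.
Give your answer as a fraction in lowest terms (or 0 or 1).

1/2

Take A = 1/2, B = 1/2:
A || A = 1/2 || 1/2 = 1/2
A && B = 1/2 && 1/2 = 1/2
!(A && B) = !1/2 = 1/2
(A || A) || !(A && B) = 1/2 || 1/2 = 1/2
No assignment yields a value below 1/2, so this is the minimum.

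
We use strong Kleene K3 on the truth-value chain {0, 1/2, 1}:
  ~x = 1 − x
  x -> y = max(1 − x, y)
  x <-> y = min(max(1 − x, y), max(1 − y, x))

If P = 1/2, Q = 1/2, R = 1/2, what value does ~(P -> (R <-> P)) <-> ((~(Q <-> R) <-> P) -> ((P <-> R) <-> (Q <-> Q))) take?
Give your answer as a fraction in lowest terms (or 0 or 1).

1/2

R <-> P = 1/2 <-> 1/2 = 1/2
P -> (R <-> P) = 1/2 -> 1/2 = 1/2
~(P -> (R <-> P)) = ~1/2 = 1/2
Q <-> R = 1/2 <-> 1/2 = 1/2
~(Q <-> R) = ~1/2 = 1/2
~(Q <-> R) <-> P = 1/2 <-> 1/2 = 1/2
P <-> R = 1/2 <-> 1/2 = 1/2
Q <-> Q = 1/2 <-> 1/2 = 1/2
(P <-> R) <-> (Q <-> Q) = 1/2 <-> 1/2 = 1/2
(~(Q <-> R) <-> P) -> ((P <-> R) <-> (Q <-> Q)) = 1/2 -> 1/2 = 1/2
~(P -> (R <-> P)) <-> ((~(Q <-> R) <-> P) -> ((P <-> R) <-> (Q <-> Q))) = 1/2 <-> 1/2 = 1/2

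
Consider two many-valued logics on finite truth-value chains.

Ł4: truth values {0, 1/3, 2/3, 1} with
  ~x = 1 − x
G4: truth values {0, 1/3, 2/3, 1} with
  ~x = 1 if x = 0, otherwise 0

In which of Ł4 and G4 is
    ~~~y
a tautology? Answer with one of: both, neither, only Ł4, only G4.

In Ł4: at y = 1/3 the value is 2/3 — not a tautology.
In G4: at y = 1/3 the value is 0 — not a tautology.

neither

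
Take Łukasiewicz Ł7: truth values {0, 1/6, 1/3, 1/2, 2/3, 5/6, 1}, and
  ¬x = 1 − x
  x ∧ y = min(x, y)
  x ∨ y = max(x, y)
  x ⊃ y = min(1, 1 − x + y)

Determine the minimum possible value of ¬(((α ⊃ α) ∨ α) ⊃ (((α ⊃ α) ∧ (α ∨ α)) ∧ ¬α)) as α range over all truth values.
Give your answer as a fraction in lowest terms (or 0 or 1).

Take α = 1/2:
α ⊃ α = 1/2 ⊃ 1/2 = 1
(α ⊃ α) ∨ α = 1 ∨ 1/2 = 1
α ⊃ α = 1/2 ⊃ 1/2 = 1
α ∨ α = 1/2 ∨ 1/2 = 1/2
(α ⊃ α) ∧ (α ∨ α) = 1 ∧ 1/2 = 1/2
¬α = ¬1/2 = 1/2
((α ⊃ α) ∧ (α ∨ α)) ∧ ¬α = 1/2 ∧ 1/2 = 1/2
((α ⊃ α) ∨ α) ⊃ (((α ⊃ α) ∧ (α ∨ α)) ∧ ¬α) = 1 ⊃ 1/2 = 1/2
¬(((α ⊃ α) ∨ α) ⊃ (((α ⊃ α) ∧ (α ∨ α)) ∧ ¬α)) = ¬1/2 = 1/2
No assignment yields a value below 1/2, so this is the minimum.

1/2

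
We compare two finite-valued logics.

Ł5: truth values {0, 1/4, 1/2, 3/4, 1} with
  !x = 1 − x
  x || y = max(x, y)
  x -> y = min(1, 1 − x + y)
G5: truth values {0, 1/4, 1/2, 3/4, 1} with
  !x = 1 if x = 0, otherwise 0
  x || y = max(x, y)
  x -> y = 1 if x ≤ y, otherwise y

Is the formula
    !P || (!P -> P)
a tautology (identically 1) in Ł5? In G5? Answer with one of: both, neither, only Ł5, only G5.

In Ł5: at P = 1/4 the value is 3/4 — not a tautology.
In G5: every assignment gives 1 — tautology.

only G5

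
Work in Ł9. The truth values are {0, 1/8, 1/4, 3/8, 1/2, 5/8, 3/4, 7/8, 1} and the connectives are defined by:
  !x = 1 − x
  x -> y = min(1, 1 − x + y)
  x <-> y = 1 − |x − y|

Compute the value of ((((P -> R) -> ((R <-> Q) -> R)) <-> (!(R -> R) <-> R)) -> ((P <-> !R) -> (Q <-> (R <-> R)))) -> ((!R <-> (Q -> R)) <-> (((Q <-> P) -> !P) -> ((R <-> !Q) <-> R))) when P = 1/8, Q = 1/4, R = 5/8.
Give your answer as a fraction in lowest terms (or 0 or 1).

P -> R = 1/8 -> 5/8 = 1
R <-> Q = 5/8 <-> 1/4 = 5/8
(R <-> Q) -> R = 5/8 -> 5/8 = 1
(P -> R) -> ((R <-> Q) -> R) = 1 -> 1 = 1
R -> R = 5/8 -> 5/8 = 1
!(R -> R) = !1 = 0
!(R -> R) <-> R = 0 <-> 5/8 = 3/8
((P -> R) -> ((R <-> Q) -> R)) <-> (!(R -> R) <-> R) = 1 <-> 3/8 = 3/8
!R = !5/8 = 3/8
P <-> !R = 1/8 <-> 3/8 = 3/4
R <-> R = 5/8 <-> 5/8 = 1
Q <-> (R <-> R) = 1/4 <-> 1 = 1/4
(P <-> !R) -> (Q <-> (R <-> R)) = 3/4 -> 1/4 = 1/2
(((P -> R) -> ((R <-> Q) -> R)) <-> (!(R -> R) <-> R)) -> ((P <-> !R) -> (Q <-> (R <-> R))) = 3/8 -> 1/2 = 1
!R = !5/8 = 3/8
Q -> R = 1/4 -> 5/8 = 1
!R <-> (Q -> R) = 3/8 <-> 1 = 3/8
Q <-> P = 1/4 <-> 1/8 = 7/8
!P = !1/8 = 7/8
(Q <-> P) -> !P = 7/8 -> 7/8 = 1
!Q = !1/4 = 3/4
R <-> !Q = 5/8 <-> 3/4 = 7/8
(R <-> !Q) <-> R = 7/8 <-> 5/8 = 3/4
((Q <-> P) -> !P) -> ((R <-> !Q) <-> R) = 1 -> 3/4 = 3/4
(!R <-> (Q -> R)) <-> (((Q <-> P) -> !P) -> ((R <-> !Q) <-> R)) = 3/8 <-> 3/4 = 5/8
((((P -> R) -> ((R <-> Q) -> R)) <-> (!(R -> R) <-> R)) -> ((P <-> !R) -> (Q <-> (R <-> R)))) -> ((!R <-> (Q -> R)) <-> (((Q <-> P) -> !P) -> ((R <-> !Q) <-> R))) = 1 -> 5/8 = 5/8

5/8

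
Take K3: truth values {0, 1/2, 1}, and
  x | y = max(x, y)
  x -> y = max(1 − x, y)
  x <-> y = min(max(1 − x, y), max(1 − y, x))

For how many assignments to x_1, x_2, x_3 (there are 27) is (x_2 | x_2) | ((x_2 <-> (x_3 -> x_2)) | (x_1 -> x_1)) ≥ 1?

22

value 1: 22 assignments (counts)
value 1/2: 5 assignments
So 22 of the 27 assignments meet the threshold.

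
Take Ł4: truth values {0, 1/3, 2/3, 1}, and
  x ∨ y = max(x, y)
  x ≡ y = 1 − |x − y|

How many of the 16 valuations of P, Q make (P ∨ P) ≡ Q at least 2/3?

10

P = 0, Q = 0 ↦ 1  ≥
P = 0, Q = 1/3 ↦ 2/3  ≥
P = 0, Q = 2/3 ↦ 1/3  <
P = 0, Q = 1 ↦ 0  <
P = 1/3, Q = 0 ↦ 2/3  ≥
P = 1/3, Q = 1/3 ↦ 1  ≥
P = 1/3, Q = 2/3 ↦ 2/3  ≥
P = 1/3, Q = 1 ↦ 1/3  <
P = 2/3, Q = 0 ↦ 1/3  <
P = 2/3, Q = 1/3 ↦ 2/3  ≥
P = 2/3, Q = 2/3 ↦ 1  ≥
P = 2/3, Q = 1 ↦ 2/3  ≥
P = 1, Q = 0 ↦ 0  <
P = 1, Q = 1/3 ↦ 1/3  <
P = 1, Q = 2/3 ↦ 2/3  ≥
P = 1, Q = 1 ↦ 1  ≥
So 10 of the 16 assignments meet the threshold.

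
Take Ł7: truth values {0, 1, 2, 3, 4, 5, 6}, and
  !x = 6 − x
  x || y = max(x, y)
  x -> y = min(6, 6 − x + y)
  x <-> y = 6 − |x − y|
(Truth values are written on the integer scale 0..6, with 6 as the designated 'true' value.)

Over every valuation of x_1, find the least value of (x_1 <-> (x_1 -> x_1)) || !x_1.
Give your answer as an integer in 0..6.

3

Take x_1 = 3:
x_1 -> x_1 = 3 -> 3 = 6
x_1 <-> (x_1 -> x_1) = 3 <-> 6 = 3
!x_1 = !3 = 3
(x_1 <-> (x_1 -> x_1)) || !x_1 = 3 || 3 = 3
No assignment yields a value below 3, so this is the minimum.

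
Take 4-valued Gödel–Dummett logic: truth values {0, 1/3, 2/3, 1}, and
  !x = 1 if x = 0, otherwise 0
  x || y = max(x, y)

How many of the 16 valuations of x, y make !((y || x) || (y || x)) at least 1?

x = 0, y = 0 ↦ 1  ≥
x = 0, y = 1/3 ↦ 0  <
x = 0, y = 2/3 ↦ 0  <
x = 0, y = 1 ↦ 0  <
x = 1/3, y = 0 ↦ 0  <
x = 1/3, y = 1/3 ↦ 0  <
x = 1/3, y = 2/3 ↦ 0  <
x = 1/3, y = 1 ↦ 0  <
x = 2/3, y = 0 ↦ 0  <
x = 2/3, y = 1/3 ↦ 0  <
x = 2/3, y = 2/3 ↦ 0  <
x = 2/3, y = 1 ↦ 0  <
x = 1, y = 0 ↦ 0  <
x = 1, y = 1/3 ↦ 0  <
x = 1, y = 2/3 ↦ 0  <
x = 1, y = 1 ↦ 0  <
So 1 of the 16 assignments meets the threshold.

1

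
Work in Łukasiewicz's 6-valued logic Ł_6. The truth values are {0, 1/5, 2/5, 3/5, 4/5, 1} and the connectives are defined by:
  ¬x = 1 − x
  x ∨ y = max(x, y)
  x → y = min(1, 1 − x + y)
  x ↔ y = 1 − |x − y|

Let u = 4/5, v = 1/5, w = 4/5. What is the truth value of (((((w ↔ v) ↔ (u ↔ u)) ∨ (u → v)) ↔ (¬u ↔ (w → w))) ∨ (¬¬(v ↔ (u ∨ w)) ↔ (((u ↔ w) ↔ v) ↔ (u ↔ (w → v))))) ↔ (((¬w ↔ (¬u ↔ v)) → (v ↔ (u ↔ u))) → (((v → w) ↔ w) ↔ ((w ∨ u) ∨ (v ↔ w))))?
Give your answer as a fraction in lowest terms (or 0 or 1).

w ↔ v = 4/5 ↔ 1/5 = 2/5
u ↔ u = 4/5 ↔ 4/5 = 1
(w ↔ v) ↔ (u ↔ u) = 2/5 ↔ 1 = 2/5
u → v = 4/5 → 1/5 = 2/5
((w ↔ v) ↔ (u ↔ u)) ∨ (u → v) = 2/5 ∨ 2/5 = 2/5
¬u = ¬4/5 = 1/5
w → w = 4/5 → 4/5 = 1
¬u ↔ (w → w) = 1/5 ↔ 1 = 1/5
(((w ↔ v) ↔ (u ↔ u)) ∨ (u → v)) ↔ (¬u ↔ (w → w)) = 2/5 ↔ 1/5 = 4/5
u ∨ w = 4/5 ∨ 4/5 = 4/5
v ↔ (u ∨ w) = 1/5 ↔ 4/5 = 2/5
¬(v ↔ (u ∨ w)) = ¬2/5 = 3/5
¬¬(v ↔ (u ∨ w)) = ¬3/5 = 2/5
u ↔ w = 4/5 ↔ 4/5 = 1
(u ↔ w) ↔ v = 1 ↔ 1/5 = 1/5
w → v = 4/5 → 1/5 = 2/5
u ↔ (w → v) = 4/5 ↔ 2/5 = 3/5
((u ↔ w) ↔ v) ↔ (u ↔ (w → v)) = 1/5 ↔ 3/5 = 3/5
¬¬(v ↔ (u ∨ w)) ↔ (((u ↔ w) ↔ v) ↔ (u ↔ (w → v))) = 2/5 ↔ 3/5 = 4/5
((((w ↔ v) ↔ (u ↔ u)) ∨ (u → v)) ↔ (¬u ↔ (w → w))) ∨ (¬¬(v ↔ (u ∨ w)) ↔ (((u ↔ w) ↔ v) ↔ (u ↔ (w → v)))) = 4/5 ∨ 4/5 = 4/5
¬w = ¬4/5 = 1/5
¬u = ¬4/5 = 1/5
¬u ↔ v = 1/5 ↔ 1/5 = 1
¬w ↔ (¬u ↔ v) = 1/5 ↔ 1 = 1/5
u ↔ u = 4/5 ↔ 4/5 = 1
v ↔ (u ↔ u) = 1/5 ↔ 1 = 1/5
(¬w ↔ (¬u ↔ v)) → (v ↔ (u ↔ u)) = 1/5 → 1/5 = 1
v → w = 1/5 → 4/5 = 1
(v → w) ↔ w = 1 ↔ 4/5 = 4/5
w ∨ u = 4/5 ∨ 4/5 = 4/5
v ↔ w = 1/5 ↔ 4/5 = 2/5
(w ∨ u) ∨ (v ↔ w) = 4/5 ∨ 2/5 = 4/5
((v → w) ↔ w) ↔ ((w ∨ u) ∨ (v ↔ w)) = 4/5 ↔ 4/5 = 1
((¬w ↔ (¬u ↔ v)) → (v ↔ (u ↔ u))) → (((v → w) ↔ w) ↔ ((w ∨ u) ∨ (v ↔ w))) = 1 → 1 = 1
(((((w ↔ v) ↔ (u ↔ u)) ∨ (u → v)) ↔ (¬u ↔ (w → w))) ∨ (¬¬(v ↔ (u ∨ w)) ↔ (((u ↔ w) ↔ v) ↔ (u ↔ (w → v))))) ↔ (((¬w ↔ (¬u ↔ v)) → (v ↔ (u ↔ u))) → (((v → w) ↔ w) ↔ ((w ∨ u) ∨ (v ↔ w)))) = 4/5 ↔ 1 = 4/5

4/5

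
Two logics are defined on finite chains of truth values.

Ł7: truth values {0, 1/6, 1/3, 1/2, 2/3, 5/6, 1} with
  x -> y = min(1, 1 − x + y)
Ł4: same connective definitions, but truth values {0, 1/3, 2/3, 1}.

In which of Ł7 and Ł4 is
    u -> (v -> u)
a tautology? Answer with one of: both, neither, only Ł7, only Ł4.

In Ł7: every assignment gives 1 — tautology.
In Ł4: every assignment gives 1 — tautology.

both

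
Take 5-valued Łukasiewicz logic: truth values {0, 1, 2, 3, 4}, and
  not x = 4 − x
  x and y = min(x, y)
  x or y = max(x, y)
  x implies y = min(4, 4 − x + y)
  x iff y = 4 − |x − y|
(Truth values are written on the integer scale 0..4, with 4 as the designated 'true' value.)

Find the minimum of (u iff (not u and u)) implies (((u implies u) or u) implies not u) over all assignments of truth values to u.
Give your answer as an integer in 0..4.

2

Take u = 2:
not u = not 2 = 2
not u and u = 2 and 2 = 2
u iff (not u and u) = 2 iff 2 = 4
u implies u = 2 implies 2 = 4
(u implies u) or u = 4 or 2 = 4
not u = not 2 = 2
((u implies u) or u) implies not u = 4 implies 2 = 2
(u iff (not u and u)) implies (((u implies u) or u) implies not u) = 4 implies 2 = 2
No assignment yields a value below 2, so this is the minimum.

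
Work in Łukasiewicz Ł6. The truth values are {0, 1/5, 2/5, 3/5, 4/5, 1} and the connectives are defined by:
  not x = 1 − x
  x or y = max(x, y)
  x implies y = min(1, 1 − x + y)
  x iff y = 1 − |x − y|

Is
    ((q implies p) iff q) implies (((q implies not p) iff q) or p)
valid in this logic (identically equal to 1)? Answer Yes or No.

Counterexample: take p = 0, q = 1/5.
q implies p = 1/5 implies 0 = 4/5
(q implies p) iff q = 4/5 iff 1/5 = 2/5
not p = not 0 = 1
q implies not p = 1/5 implies 1 = 1
(q implies not p) iff q = 1 iff 1/5 = 1/5
((q implies not p) iff q) or p = 1/5 or 0 = 1/5
((q implies p) iff q) implies (((q implies not p) iff q) or p) = 2/5 implies 1/5 = 4/5
This gives 4/5 ≠ 1.

No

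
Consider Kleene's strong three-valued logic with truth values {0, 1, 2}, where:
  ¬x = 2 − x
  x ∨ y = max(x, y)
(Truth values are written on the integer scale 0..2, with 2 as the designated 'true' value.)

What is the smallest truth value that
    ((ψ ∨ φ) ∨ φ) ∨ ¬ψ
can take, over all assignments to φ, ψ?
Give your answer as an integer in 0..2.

1

Take φ = 0, ψ = 1:
ψ ∨ φ = 1 ∨ 0 = 1
(ψ ∨ φ) ∨ φ = 1 ∨ 0 = 1
¬ψ = ¬1 = 1
((ψ ∨ φ) ∨ φ) ∨ ¬ψ = 1 ∨ 1 = 1
No assignment yields a value below 1, so this is the minimum.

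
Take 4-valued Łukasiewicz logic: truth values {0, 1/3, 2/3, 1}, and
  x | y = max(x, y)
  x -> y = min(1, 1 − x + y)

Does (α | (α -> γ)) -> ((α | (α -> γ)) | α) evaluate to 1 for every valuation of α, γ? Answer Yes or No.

α = 0, γ = 0 ↦ 1
α = 0, γ = 1/3 ↦ 1
α = 0, γ = 2/3 ↦ 1
α = 0, γ = 1 ↦ 1
α = 1/3, γ = 0 ↦ 1
α = 1/3, γ = 1/3 ↦ 1
α = 1/3, γ = 2/3 ↦ 1
α = 1/3, γ = 1 ↦ 1
α = 2/3, γ = 0 ↦ 1
α = 2/3, γ = 1/3 ↦ 1
α = 2/3, γ = 2/3 ↦ 1
α = 2/3, γ = 1 ↦ 1
α = 1, γ = 0 ↦ 1
α = 1, γ = 1/3 ↦ 1
α = 1, γ = 2/3 ↦ 1
α = 1, γ = 1 ↦ 1
Every assignment gives a value ≥ 1.

Yes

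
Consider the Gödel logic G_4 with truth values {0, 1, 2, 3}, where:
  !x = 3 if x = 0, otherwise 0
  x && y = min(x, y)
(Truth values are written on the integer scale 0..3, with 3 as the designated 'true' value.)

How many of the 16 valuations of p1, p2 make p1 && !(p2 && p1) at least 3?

p1 = 0, p2 = 0 ↦ 0  <
p1 = 0, p2 = 1 ↦ 0  <
p1 = 0, p2 = 2 ↦ 0  <
p1 = 0, p2 = 3 ↦ 0  <
p1 = 1, p2 = 0 ↦ 1  <
p1 = 1, p2 = 1 ↦ 0  <
p1 = 1, p2 = 2 ↦ 0  <
p1 = 1, p2 = 3 ↦ 0  <
p1 = 2, p2 = 0 ↦ 2  <
p1 = 2, p2 = 1 ↦ 0  <
p1 = 2, p2 = 2 ↦ 0  <
p1 = 2, p2 = 3 ↦ 0  <
p1 = 3, p2 = 0 ↦ 3  ≥
p1 = 3, p2 = 1 ↦ 0  <
p1 = 3, p2 = 2 ↦ 0  <
p1 = 3, p2 = 3 ↦ 0  <
So 1 of the 16 assignments meets the threshold.

1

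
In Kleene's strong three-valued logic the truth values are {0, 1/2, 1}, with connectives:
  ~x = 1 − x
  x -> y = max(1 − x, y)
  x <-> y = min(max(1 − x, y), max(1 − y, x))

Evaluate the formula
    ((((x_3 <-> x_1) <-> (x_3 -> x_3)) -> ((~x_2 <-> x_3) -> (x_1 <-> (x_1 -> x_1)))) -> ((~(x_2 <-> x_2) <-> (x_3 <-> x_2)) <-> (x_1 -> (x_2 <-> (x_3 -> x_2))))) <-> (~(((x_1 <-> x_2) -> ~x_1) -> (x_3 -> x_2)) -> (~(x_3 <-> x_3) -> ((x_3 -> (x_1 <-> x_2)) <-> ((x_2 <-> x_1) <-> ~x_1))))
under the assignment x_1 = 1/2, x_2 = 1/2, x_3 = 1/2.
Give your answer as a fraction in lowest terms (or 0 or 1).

1/2

x_3 <-> x_1 = 1/2 <-> 1/2 = 1/2
x_3 -> x_3 = 1/2 -> 1/2 = 1/2
(x_3 <-> x_1) <-> (x_3 -> x_3) = 1/2 <-> 1/2 = 1/2
~x_2 = ~1/2 = 1/2
~x_2 <-> x_3 = 1/2 <-> 1/2 = 1/2
x_1 -> x_1 = 1/2 -> 1/2 = 1/2
x_1 <-> (x_1 -> x_1) = 1/2 <-> 1/2 = 1/2
(~x_2 <-> x_3) -> (x_1 <-> (x_1 -> x_1)) = 1/2 -> 1/2 = 1/2
((x_3 <-> x_1) <-> (x_3 -> x_3)) -> ((~x_2 <-> x_3) -> (x_1 <-> (x_1 -> x_1))) = 1/2 -> 1/2 = 1/2
x_2 <-> x_2 = 1/2 <-> 1/2 = 1/2
~(x_2 <-> x_2) = ~1/2 = 1/2
x_3 <-> x_2 = 1/2 <-> 1/2 = 1/2
~(x_2 <-> x_2) <-> (x_3 <-> x_2) = 1/2 <-> 1/2 = 1/2
x_3 -> x_2 = 1/2 -> 1/2 = 1/2
x_2 <-> (x_3 -> x_2) = 1/2 <-> 1/2 = 1/2
x_1 -> (x_2 <-> (x_3 -> x_2)) = 1/2 -> 1/2 = 1/2
(~(x_2 <-> x_2) <-> (x_3 <-> x_2)) <-> (x_1 -> (x_2 <-> (x_3 -> x_2))) = 1/2 <-> 1/2 = 1/2
(((x_3 <-> x_1) <-> (x_3 -> x_3)) -> ((~x_2 <-> x_3) -> (x_1 <-> (x_1 -> x_1)))) -> ((~(x_2 <-> x_2) <-> (x_3 <-> x_2)) <-> (x_1 -> (x_2 <-> (x_3 -> x_2)))) = 1/2 -> 1/2 = 1/2
x_1 <-> x_2 = 1/2 <-> 1/2 = 1/2
~x_1 = ~1/2 = 1/2
(x_1 <-> x_2) -> ~x_1 = 1/2 -> 1/2 = 1/2
x_3 -> x_2 = 1/2 -> 1/2 = 1/2
((x_1 <-> x_2) -> ~x_1) -> (x_3 -> x_2) = 1/2 -> 1/2 = 1/2
~(((x_1 <-> x_2) -> ~x_1) -> (x_3 -> x_2)) = ~1/2 = 1/2
x_3 <-> x_3 = 1/2 <-> 1/2 = 1/2
~(x_3 <-> x_3) = ~1/2 = 1/2
x_1 <-> x_2 = 1/2 <-> 1/2 = 1/2
x_3 -> (x_1 <-> x_2) = 1/2 -> 1/2 = 1/2
x_2 <-> x_1 = 1/2 <-> 1/2 = 1/2
~x_1 = ~1/2 = 1/2
(x_2 <-> x_1) <-> ~x_1 = 1/2 <-> 1/2 = 1/2
(x_3 -> (x_1 <-> x_2)) <-> ((x_2 <-> x_1) <-> ~x_1) = 1/2 <-> 1/2 = 1/2
~(x_3 <-> x_3) -> ((x_3 -> (x_1 <-> x_2)) <-> ((x_2 <-> x_1) <-> ~x_1)) = 1/2 -> 1/2 = 1/2
~(((x_1 <-> x_2) -> ~x_1) -> (x_3 -> x_2)) -> (~(x_3 <-> x_3) -> ((x_3 -> (x_1 <-> x_2)) <-> ((x_2 <-> x_1) <-> ~x_1))) = 1/2 -> 1/2 = 1/2
((((x_3 <-> x_1) <-> (x_3 -> x_3)) -> ((~x_2 <-> x_3) -> (x_1 <-> (x_1 -> x_1)))) -> ((~(x_2 <-> x_2) <-> (x_3 <-> x_2)) <-> (x_1 -> (x_2 <-> (x_3 -> x_2))))) <-> (~(((x_1 <-> x_2) -> ~x_1) -> (x_3 -> x_2)) -> (~(x_3 <-> x_3) -> ((x_3 -> (x_1 <-> x_2)) <-> ((x_2 <-> x_1) <-> ~x_1)))) = 1/2 <-> 1/2 = 1/2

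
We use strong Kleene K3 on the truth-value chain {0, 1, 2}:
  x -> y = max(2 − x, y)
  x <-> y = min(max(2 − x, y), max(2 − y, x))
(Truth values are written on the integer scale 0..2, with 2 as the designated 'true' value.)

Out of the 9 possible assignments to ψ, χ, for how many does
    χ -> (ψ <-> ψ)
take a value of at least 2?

7

ψ = 0, χ = 0 ↦ 2  ≥
ψ = 0, χ = 1 ↦ 2  ≥
ψ = 0, χ = 2 ↦ 2  ≥
ψ = 1, χ = 0 ↦ 2  ≥
ψ = 1, χ = 1 ↦ 1  <
ψ = 1, χ = 2 ↦ 1  <
ψ = 2, χ = 0 ↦ 2  ≥
ψ = 2, χ = 1 ↦ 2  ≥
ψ = 2, χ = 2 ↦ 2  ≥
So 7 of the 9 assignments meet the threshold.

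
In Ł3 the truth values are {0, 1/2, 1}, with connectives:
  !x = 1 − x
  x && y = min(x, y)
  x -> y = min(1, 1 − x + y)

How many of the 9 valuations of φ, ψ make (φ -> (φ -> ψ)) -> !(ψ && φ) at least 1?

6

φ = 0, ψ = 0 ↦ 1  ≥
φ = 0, ψ = 1/2 ↦ 1  ≥
φ = 0, ψ = 1 ↦ 1  ≥
φ = 1/2, ψ = 0 ↦ 1  ≥
φ = 1/2, ψ = 1/2 ↦ 1/2  <
φ = 1/2, ψ = 1 ↦ 1/2  <
φ = 1, ψ = 0 ↦ 1  ≥
φ = 1, ψ = 1/2 ↦ 1  ≥
φ = 1, ψ = 1 ↦ 0  <
So 6 of the 9 assignments meet the threshold.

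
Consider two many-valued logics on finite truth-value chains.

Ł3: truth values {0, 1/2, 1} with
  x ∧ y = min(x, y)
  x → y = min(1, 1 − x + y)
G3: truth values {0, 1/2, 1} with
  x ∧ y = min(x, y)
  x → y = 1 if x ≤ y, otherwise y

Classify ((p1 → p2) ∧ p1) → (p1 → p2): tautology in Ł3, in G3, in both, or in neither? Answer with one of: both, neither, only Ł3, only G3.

In Ł3: every assignment gives 1 — tautology.
In G3: every assignment gives 1 — tautology.

both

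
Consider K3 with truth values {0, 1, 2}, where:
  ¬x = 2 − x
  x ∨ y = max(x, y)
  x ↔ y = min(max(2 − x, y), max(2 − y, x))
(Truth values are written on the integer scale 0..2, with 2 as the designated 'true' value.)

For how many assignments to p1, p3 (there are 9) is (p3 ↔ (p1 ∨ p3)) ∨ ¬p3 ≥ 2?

6

p1 = 0, p3 = 0 ↦ 2  ≥
p1 = 0, p3 = 1 ↦ 1  <
p1 = 0, p3 = 2 ↦ 2  ≥
p1 = 1, p3 = 0 ↦ 2  ≥
p1 = 1, p3 = 1 ↦ 1  <
p1 = 1, p3 = 2 ↦ 2  ≥
p1 = 2, p3 = 0 ↦ 2  ≥
p1 = 2, p3 = 1 ↦ 1  <
p1 = 2, p3 = 2 ↦ 2  ≥
So 6 of the 9 assignments meet the threshold.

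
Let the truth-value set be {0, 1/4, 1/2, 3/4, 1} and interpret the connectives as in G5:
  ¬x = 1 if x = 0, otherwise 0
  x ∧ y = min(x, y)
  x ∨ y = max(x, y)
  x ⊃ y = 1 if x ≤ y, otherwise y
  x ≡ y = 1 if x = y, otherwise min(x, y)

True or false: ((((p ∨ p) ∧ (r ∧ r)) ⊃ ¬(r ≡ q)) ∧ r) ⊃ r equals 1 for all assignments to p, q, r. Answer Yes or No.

At p = 1/2, q = 0, r = 3/4, for instance:
p ∨ p = 1/2 ∨ 1/2 = 1/2
r ∧ r = 3/4 ∧ 3/4 = 3/4
(p ∨ p) ∧ (r ∧ r) = 1/2 ∧ 3/4 = 1/2
r ≡ q = 3/4 ≡ 0 = 0
¬(r ≡ q) = ¬0 = 1
((p ∨ p) ∧ (r ∧ r)) ⊃ ¬(r ≡ q) = 1/2 ⊃ 1 = 1
(((p ∨ p) ∧ (r ∧ r)) ⊃ ¬(r ≡ q)) ∧ r = 1 ∧ 3/4 = 3/4
((((p ∨ p) ∧ (r ∧ r)) ⊃ ¬(r ≡ q)) ∧ r) ⊃ r = 3/4 ⊃ 3/4 = 1
and checking the remaining 124 assignments likewise gives ≥ 1 in every case.

Yes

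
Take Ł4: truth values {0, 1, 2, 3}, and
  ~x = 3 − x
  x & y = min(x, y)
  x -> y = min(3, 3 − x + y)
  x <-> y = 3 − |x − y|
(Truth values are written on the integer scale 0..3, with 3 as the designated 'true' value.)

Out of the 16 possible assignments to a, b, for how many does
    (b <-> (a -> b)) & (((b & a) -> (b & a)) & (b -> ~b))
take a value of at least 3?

a = 0, b = 0 ↦ 0  <
a = 0, b = 1 ↦ 1  <
a = 0, b = 2 ↦ 2  <
a = 0, b = 3 ↦ 0  <
a = 1, b = 0 ↦ 1  <
a = 1, b = 1 ↦ 1  <
a = 1, b = 2 ↦ 2  <
a = 1, b = 3 ↦ 0  <
a = 2, b = 0 ↦ 2  <
a = 2, b = 1 ↦ 2  <
a = 2, b = 2 ↦ 2  <
a = 2, b = 3 ↦ 0  <
a = 3, b = 0 ↦ 3  ≥
a = 3, b = 1 ↦ 3  ≥
a = 3, b = 2 ↦ 2  <
a = 3, b = 3 ↦ 0  <
So 2 of the 16 assignments meet the threshold.

2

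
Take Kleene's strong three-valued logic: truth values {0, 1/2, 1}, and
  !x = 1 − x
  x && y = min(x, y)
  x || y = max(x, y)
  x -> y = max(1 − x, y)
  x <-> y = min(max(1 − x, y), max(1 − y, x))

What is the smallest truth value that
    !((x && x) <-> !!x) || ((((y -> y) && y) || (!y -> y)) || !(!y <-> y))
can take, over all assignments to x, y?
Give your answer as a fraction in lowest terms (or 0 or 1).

Take x = 0, y = 1/2:
x && x = 0 && 0 = 0
!x = !0 = 1
!!x = !1 = 0
(x && x) <-> !!x = 0 <-> 0 = 1
!((x && x) <-> !!x) = !1 = 0
y -> y = 1/2 -> 1/2 = 1/2
(y -> y) && y = 1/2 && 1/2 = 1/2
!y = !1/2 = 1/2
!y -> y = 1/2 -> 1/2 = 1/2
((y -> y) && y) || (!y -> y) = 1/2 || 1/2 = 1/2
!y = !1/2 = 1/2
!y <-> y = 1/2 <-> 1/2 = 1/2
!(!y <-> y) = !1/2 = 1/2
(((y -> y) && y) || (!y -> y)) || !(!y <-> y) = 1/2 || 1/2 = 1/2
!((x && x) <-> !!x) || ((((y -> y) && y) || (!y -> y)) || !(!y <-> y)) = 0 || 1/2 = 1/2
No assignment yields a value below 1/2, so this is the minimum.

1/2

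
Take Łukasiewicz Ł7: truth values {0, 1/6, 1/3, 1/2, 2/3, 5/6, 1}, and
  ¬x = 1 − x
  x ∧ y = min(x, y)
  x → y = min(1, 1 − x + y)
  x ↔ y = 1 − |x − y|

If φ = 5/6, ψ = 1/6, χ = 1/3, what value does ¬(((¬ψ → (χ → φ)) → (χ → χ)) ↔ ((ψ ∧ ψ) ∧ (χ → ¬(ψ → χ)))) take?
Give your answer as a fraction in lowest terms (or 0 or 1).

5/6

¬ψ = ¬1/6 = 5/6
χ → φ = 1/3 → 5/6 = 1
¬ψ → (χ → φ) = 5/6 → 1 = 1
χ → χ = 1/3 → 1/3 = 1
(¬ψ → (χ → φ)) → (χ → χ) = 1 → 1 = 1
ψ ∧ ψ = 1/6 ∧ 1/6 = 1/6
ψ → χ = 1/6 → 1/3 = 1
¬(ψ → χ) = ¬1 = 0
χ → ¬(ψ → χ) = 1/3 → 0 = 2/3
(ψ ∧ ψ) ∧ (χ → ¬(ψ → χ)) = 1/6 ∧ 2/3 = 1/6
((¬ψ → (χ → φ)) → (χ → χ)) ↔ ((ψ ∧ ψ) ∧ (χ → ¬(ψ → χ))) = 1 ↔ 1/6 = 1/6
¬(((¬ψ → (χ → φ)) → (χ → χ)) ↔ ((ψ ∧ ψ) ∧ (χ → ¬(ψ → χ)))) = ¬1/6 = 5/6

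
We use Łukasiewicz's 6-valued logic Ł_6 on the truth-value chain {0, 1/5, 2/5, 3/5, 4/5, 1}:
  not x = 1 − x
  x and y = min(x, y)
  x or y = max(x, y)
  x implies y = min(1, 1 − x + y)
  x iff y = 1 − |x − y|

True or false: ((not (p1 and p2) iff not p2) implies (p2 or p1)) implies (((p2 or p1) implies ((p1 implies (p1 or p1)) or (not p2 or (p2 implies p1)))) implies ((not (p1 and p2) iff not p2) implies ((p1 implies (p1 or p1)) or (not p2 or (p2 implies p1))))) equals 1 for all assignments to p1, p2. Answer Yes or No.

Yes

At p1 = 2/5, p2 = 0, for instance:
p1 and p2 = 2/5 and 0 = 0
not (p1 and p2) = not 0 = 1
not p2 = not 0 = 1
not (p1 and p2) iff not p2 = 1 iff 1 = 1
p2 or p1 = 0 or 2/5 = 2/5
(not (p1 and p2) iff not p2) implies (p2 or p1) = 1 implies 2/5 = 2/5
p1 or p1 = 2/5 or 2/5 = 2/5
p1 implies (p1 or p1) = 2/5 implies 2/5 = 1
not p2 = not 0 = 1
p2 implies p1 = 0 implies 2/5 = 1
not p2 or (p2 implies p1) = 1 or 1 = 1
(p1 implies (p1 or p1)) or (not p2 or (p2 implies p1)) = 1 or 1 = 1
(p2 or p1) implies ((p1 implies (p1 or p1)) or (not p2 or (p2 implies p1))) = 2/5 implies 1 = 1
(not (p1 and p2) iff not p2) implies ((p1 implies (p1 or p1)) or (not p2 or (p2 implies p1))) = 1 implies 1 = 1
((p2 or p1) implies ((p1 implies (p1 or p1)) or (not p2 or (p2 implies p1)))) implies ((not (p1 and p2) iff not p2) implies ((p1 implies (p1 or p1)) or (not p2 or (p2 implies p1)))) = 1 implies 1 = 1
((not (p1 and p2) iff not p2) implies (p2 or p1)) implies (((p2 or p1) implies ((p1 implies (p1 or p1)) or (not p2 or (p2 implies p1)))) implies ((not (p1 and p2) iff not p2) implies ((p1 implies (p1 or p1)) or (not p2 or (p2 implies p1))))) = 2/5 implies 1 = 1
and checking the remaining 35 assignments likewise gives ≥ 1 in every case.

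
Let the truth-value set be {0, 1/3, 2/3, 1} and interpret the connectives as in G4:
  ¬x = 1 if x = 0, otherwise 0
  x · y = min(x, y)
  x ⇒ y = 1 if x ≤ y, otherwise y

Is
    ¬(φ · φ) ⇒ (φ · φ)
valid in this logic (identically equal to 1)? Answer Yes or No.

No

Counterexample: take φ = 0.
φ · φ = 0 · 0 = 0
¬(φ · φ) = ¬0 = 1
φ · φ = 0 · 0 = 0
¬(φ · φ) ⇒ (φ · φ) = 1 ⇒ 0 = 0
This gives 0 ≠ 1.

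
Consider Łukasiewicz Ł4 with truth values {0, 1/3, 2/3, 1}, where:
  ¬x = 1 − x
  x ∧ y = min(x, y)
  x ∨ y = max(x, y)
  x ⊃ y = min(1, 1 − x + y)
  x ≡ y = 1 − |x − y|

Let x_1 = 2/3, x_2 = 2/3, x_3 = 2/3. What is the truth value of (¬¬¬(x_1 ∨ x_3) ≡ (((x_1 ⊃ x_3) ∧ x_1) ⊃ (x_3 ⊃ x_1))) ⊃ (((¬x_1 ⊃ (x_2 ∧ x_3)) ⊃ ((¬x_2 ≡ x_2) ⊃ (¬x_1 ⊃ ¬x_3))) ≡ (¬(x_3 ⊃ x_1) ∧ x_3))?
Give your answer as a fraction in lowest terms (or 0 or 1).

2/3

x_1 ∨ x_3 = 2/3 ∨ 2/3 = 2/3
¬(x_1 ∨ x_3) = ¬2/3 = 1/3
¬¬(x_1 ∨ x_3) = ¬1/3 = 2/3
¬¬¬(x_1 ∨ x_3) = ¬2/3 = 1/3
x_1 ⊃ x_3 = 2/3 ⊃ 2/3 = 1
(x_1 ⊃ x_3) ∧ x_1 = 1 ∧ 2/3 = 2/3
x_3 ⊃ x_1 = 2/3 ⊃ 2/3 = 1
((x_1 ⊃ x_3) ∧ x_1) ⊃ (x_3 ⊃ x_1) = 2/3 ⊃ 1 = 1
¬¬¬(x_1 ∨ x_3) ≡ (((x_1 ⊃ x_3) ∧ x_1) ⊃ (x_3 ⊃ x_1)) = 1/3 ≡ 1 = 1/3
¬x_1 = ¬2/3 = 1/3
x_2 ∧ x_3 = 2/3 ∧ 2/3 = 2/3
¬x_1 ⊃ (x_2 ∧ x_3) = 1/3 ⊃ 2/3 = 1
¬x_2 = ¬2/3 = 1/3
¬x_2 ≡ x_2 = 1/3 ≡ 2/3 = 2/3
¬x_1 = ¬2/3 = 1/3
¬x_3 = ¬2/3 = 1/3
¬x_1 ⊃ ¬x_3 = 1/3 ⊃ 1/3 = 1
(¬x_2 ≡ x_2) ⊃ (¬x_1 ⊃ ¬x_3) = 2/3 ⊃ 1 = 1
(¬x_1 ⊃ (x_2 ∧ x_3)) ⊃ ((¬x_2 ≡ x_2) ⊃ (¬x_1 ⊃ ¬x_3)) = 1 ⊃ 1 = 1
x_3 ⊃ x_1 = 2/3 ⊃ 2/3 = 1
¬(x_3 ⊃ x_1) = ¬1 = 0
¬(x_3 ⊃ x_1) ∧ x_3 = 0 ∧ 2/3 = 0
((¬x_1 ⊃ (x_2 ∧ x_3)) ⊃ ((¬x_2 ≡ x_2) ⊃ (¬x_1 ⊃ ¬x_3))) ≡ (¬(x_3 ⊃ x_1) ∧ x_3) = 1 ≡ 0 = 0
(¬¬¬(x_1 ∨ x_3) ≡ (((x_1 ⊃ x_3) ∧ x_1) ⊃ (x_3 ⊃ x_1))) ⊃ (((¬x_1 ⊃ (x_2 ∧ x_3)) ⊃ ((¬x_2 ≡ x_2) ⊃ (¬x_1 ⊃ ¬x_3))) ≡ (¬(x_3 ⊃ x_1) ∧ x_3)) = 1/3 ⊃ 0 = 2/3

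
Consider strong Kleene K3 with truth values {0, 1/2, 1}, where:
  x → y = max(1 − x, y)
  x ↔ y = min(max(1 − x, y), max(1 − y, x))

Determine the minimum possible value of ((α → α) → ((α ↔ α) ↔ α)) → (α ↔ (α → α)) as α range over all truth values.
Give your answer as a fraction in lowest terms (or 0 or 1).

Take α = 1/2:
α → α = 1/2 → 1/2 = 1/2
α ↔ α = 1/2 ↔ 1/2 = 1/2
(α ↔ α) ↔ α = 1/2 ↔ 1/2 = 1/2
(α → α) → ((α ↔ α) ↔ α) = 1/2 → 1/2 = 1/2
α → α = 1/2 → 1/2 = 1/2
α ↔ (α → α) = 1/2 ↔ 1/2 = 1/2
((α → α) → ((α ↔ α) ↔ α)) → (α ↔ (α → α)) = 1/2 → 1/2 = 1/2
No assignment yields a value below 1/2, so this is the minimum.

1/2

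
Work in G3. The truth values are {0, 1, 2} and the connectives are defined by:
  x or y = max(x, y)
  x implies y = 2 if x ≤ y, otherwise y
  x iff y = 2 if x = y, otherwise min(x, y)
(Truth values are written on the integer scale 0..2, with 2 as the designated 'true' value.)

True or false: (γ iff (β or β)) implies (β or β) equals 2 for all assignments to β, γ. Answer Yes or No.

Counterexample: take β = 0, γ = 0.
β or β = 0 or 0 = 0
γ iff (β or β) = 0 iff 0 = 2
β or β = 0 or 0 = 0
(γ iff (β or β)) implies (β or β) = 2 implies 0 = 0
This gives 0 ≠ 2.

No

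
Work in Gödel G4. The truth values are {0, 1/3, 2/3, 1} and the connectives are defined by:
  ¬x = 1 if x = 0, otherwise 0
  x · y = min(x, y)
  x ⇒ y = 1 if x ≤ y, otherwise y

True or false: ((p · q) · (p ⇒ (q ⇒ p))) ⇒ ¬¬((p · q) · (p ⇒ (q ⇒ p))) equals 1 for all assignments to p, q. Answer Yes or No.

p = 0, q = 0 ↦ 1
p = 0, q = 1/3 ↦ 1
p = 0, q = 2/3 ↦ 1
p = 0, q = 1 ↦ 1
p = 1/3, q = 0 ↦ 1
p = 1/3, q = 1/3 ↦ 1
p = 1/3, q = 2/3 ↦ 1
p = 1/3, q = 1 ↦ 1
p = 2/3, q = 0 ↦ 1
p = 2/3, q = 1/3 ↦ 1
p = 2/3, q = 2/3 ↦ 1
p = 2/3, q = 1 ↦ 1
p = 1, q = 0 ↦ 1
p = 1, q = 1/3 ↦ 1
p = 1, q = 2/3 ↦ 1
p = 1, q = 1 ↦ 1
Every assignment gives a value ≥ 1.

Yes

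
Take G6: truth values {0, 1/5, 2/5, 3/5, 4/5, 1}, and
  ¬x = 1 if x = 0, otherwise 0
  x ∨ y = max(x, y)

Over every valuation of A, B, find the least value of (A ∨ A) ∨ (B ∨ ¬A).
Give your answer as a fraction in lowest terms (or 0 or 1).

Take A = 1/5, B = 0:
A ∨ A = 1/5 ∨ 1/5 = 1/5
¬A = ¬1/5 = 0
B ∨ ¬A = 0 ∨ 0 = 0
(A ∨ A) ∨ (B ∨ ¬A) = 1/5 ∨ 0 = 1/5
No assignment yields a value below 1/5, so this is the minimum.

1/5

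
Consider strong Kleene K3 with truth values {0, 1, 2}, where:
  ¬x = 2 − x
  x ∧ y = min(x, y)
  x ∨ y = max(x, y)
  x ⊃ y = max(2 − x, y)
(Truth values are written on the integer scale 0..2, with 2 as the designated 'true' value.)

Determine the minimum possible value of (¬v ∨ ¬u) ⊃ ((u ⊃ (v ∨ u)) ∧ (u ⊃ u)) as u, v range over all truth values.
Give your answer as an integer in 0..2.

Take u = 1, v = 0:
¬v = ¬0 = 2
¬u = ¬1 = 1
¬v ∨ ¬u = 2 ∨ 1 = 2
v ∨ u = 0 ∨ 1 = 1
u ⊃ (v ∨ u) = 1 ⊃ 1 = 1
u ⊃ u = 1 ⊃ 1 = 1
(u ⊃ (v ∨ u)) ∧ (u ⊃ u) = 1 ∧ 1 = 1
(¬v ∨ ¬u) ⊃ ((u ⊃ (v ∨ u)) ∧ (u ⊃ u)) = 2 ⊃ 1 = 1
No assignment yields a value below 1, so this is the minimum.

1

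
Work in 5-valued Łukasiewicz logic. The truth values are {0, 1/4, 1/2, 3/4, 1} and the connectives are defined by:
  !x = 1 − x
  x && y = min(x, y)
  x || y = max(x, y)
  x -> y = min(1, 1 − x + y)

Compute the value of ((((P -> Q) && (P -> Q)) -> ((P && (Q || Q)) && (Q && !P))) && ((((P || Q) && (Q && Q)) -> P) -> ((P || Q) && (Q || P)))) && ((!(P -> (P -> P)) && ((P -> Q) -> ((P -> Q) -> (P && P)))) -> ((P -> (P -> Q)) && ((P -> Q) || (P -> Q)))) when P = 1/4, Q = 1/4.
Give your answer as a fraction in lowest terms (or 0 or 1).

1/4

P -> Q = 1/4 -> 1/4 = 1
P -> Q = 1/4 -> 1/4 = 1
(P -> Q) && (P -> Q) = 1 && 1 = 1
Q || Q = 1/4 || 1/4 = 1/4
P && (Q || Q) = 1/4 && 1/4 = 1/4
!P = !1/4 = 3/4
Q && !P = 1/4 && 3/4 = 1/4
(P && (Q || Q)) && (Q && !P) = 1/4 && 1/4 = 1/4
((P -> Q) && (P -> Q)) -> ((P && (Q || Q)) && (Q && !P)) = 1 -> 1/4 = 1/4
P || Q = 1/4 || 1/4 = 1/4
Q && Q = 1/4 && 1/4 = 1/4
(P || Q) && (Q && Q) = 1/4 && 1/4 = 1/4
((P || Q) && (Q && Q)) -> P = 1/4 -> 1/4 = 1
P || Q = 1/4 || 1/4 = 1/4
Q || P = 1/4 || 1/4 = 1/4
(P || Q) && (Q || P) = 1/4 && 1/4 = 1/4
(((P || Q) && (Q && Q)) -> P) -> ((P || Q) && (Q || P)) = 1 -> 1/4 = 1/4
(((P -> Q) && (P -> Q)) -> ((P && (Q || Q)) && (Q && !P))) && ((((P || Q) && (Q && Q)) -> P) -> ((P || Q) && (Q || P))) = 1/4 && 1/4 = 1/4
P -> P = 1/4 -> 1/4 = 1
P -> (P -> P) = 1/4 -> 1 = 1
!(P -> (P -> P)) = !1 = 0
P -> Q = 1/4 -> 1/4 = 1
P -> Q = 1/4 -> 1/4 = 1
P && P = 1/4 && 1/4 = 1/4
(P -> Q) -> (P && P) = 1 -> 1/4 = 1/4
(P -> Q) -> ((P -> Q) -> (P && P)) = 1 -> 1/4 = 1/4
!(P -> (P -> P)) && ((P -> Q) -> ((P -> Q) -> (P && P))) = 0 && 1/4 = 0
P -> Q = 1/4 -> 1/4 = 1
P -> (P -> Q) = 1/4 -> 1 = 1
P -> Q = 1/4 -> 1/4 = 1
P -> Q = 1/4 -> 1/4 = 1
(P -> Q) || (P -> Q) = 1 || 1 = 1
(P -> (P -> Q)) && ((P -> Q) || (P -> Q)) = 1 && 1 = 1
(!(P -> (P -> P)) && ((P -> Q) -> ((P -> Q) -> (P && P)))) -> ((P -> (P -> Q)) && ((P -> Q) || (P -> Q))) = 0 -> 1 = 1
((((P -> Q) && (P -> Q)) -> ((P && (Q || Q)) && (Q && !P))) && ((((P || Q) && (Q && Q)) -> P) -> ((P || Q) && (Q || P)))) && ((!(P -> (P -> P)) && ((P -> Q) -> ((P -> Q) -> (P && P)))) -> ((P -> (P -> Q)) && ((P -> Q) || (P -> Q)))) = 1/4 && 1 = 1/4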